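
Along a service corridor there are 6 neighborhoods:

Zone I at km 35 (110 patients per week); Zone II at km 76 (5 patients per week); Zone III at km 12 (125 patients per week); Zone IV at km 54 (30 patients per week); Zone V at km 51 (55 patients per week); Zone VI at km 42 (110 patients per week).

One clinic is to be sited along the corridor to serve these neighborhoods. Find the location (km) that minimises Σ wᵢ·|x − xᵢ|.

x = 35

For a sum of weighted absolute distances on a line, the optimum is the weighted median (not the mean). Total weight W = 435; half-weight = 217.5.
Sort by position and accumulate weight:
  km 12 (Zone III, w=125) → cum 125
  km 35 (Zone I, w=110) → cum 235  ≥ 217.5 → median here
  km 42 (Zone VI, w=110) → cum 345
  km 51 (Zone V, w=55) → cum 400
  km 54 (Zone IV, w=30) → cum 430
  km 76 (Zone II, w=5) → cum 435
Optimal location: km 35.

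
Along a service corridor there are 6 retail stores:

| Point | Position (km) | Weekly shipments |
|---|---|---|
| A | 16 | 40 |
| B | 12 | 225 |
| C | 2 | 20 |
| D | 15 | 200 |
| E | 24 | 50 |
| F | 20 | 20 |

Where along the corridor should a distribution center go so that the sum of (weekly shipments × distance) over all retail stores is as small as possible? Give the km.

x = 15

For a sum of weighted absolute distances on a line, the optimum is the weighted median (not the mean). Total weight W = 555; half-weight = 277.5.
Sort by position and accumulate weight:
  km 2 (C, w=20) → cum 20
  km 12 (B, w=225) → cum 245
  km 15 (D, w=200) → cum 445  ≥ 277.5 → median here
  km 16 (A, w=40) → cum 485
  km 20 (F, w=20) → cum 505
  km 24 (E, w=50) → cum 555
Optimal location: km 15.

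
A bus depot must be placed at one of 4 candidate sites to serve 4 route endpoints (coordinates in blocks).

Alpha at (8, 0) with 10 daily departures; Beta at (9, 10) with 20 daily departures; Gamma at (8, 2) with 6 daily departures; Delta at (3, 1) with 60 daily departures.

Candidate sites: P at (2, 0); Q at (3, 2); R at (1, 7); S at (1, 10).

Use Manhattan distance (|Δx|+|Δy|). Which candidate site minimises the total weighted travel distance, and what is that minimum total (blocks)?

Total weighted distance at each candidate:
  P (2, 0): total = 568
  Q (3, 2): total = 440
  R (1, 7): total = 912
  S (1, 10): total = 1080
Minimum is at Q with total 440 blocks.

Q, total 440 blocks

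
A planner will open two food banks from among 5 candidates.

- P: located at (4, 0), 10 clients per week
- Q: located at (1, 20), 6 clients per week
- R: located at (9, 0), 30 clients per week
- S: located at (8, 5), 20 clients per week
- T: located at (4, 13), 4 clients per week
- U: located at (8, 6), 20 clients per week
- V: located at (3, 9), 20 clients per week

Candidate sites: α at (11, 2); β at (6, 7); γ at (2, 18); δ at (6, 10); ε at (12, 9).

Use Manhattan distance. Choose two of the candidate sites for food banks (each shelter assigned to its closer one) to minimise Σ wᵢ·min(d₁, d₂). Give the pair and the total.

Evaluate every pair (each demand assigned to the nearer of the two):
  {α, β}: total = 590
  {α, δ}: total = 640
  {β, γ}: total = 676
  {α, γ}: total = 716
  {β, δ}: total = 720
  {β, ε}: total = 770
  {α, ε}: total = 830
  {γ, δ}: total = 888
  {δ, ε}: total = 930
  {γ, ε}: total = 1056
Best pair: {α, β} with total 590.

{α, β}, total 590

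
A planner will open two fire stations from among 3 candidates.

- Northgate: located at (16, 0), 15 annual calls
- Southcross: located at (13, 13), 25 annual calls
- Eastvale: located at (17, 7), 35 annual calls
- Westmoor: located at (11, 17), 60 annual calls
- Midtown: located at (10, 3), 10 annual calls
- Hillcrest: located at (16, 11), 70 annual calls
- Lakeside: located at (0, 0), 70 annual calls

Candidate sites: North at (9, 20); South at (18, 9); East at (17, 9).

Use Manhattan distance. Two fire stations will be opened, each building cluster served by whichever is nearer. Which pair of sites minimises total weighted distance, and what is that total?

{North, East}, total 2880

Evaluate every pair (each demand assigned to the nearer of the two):
  {North, East}: total = 2880
  {North, South}: total = 3105
  {South, East}: total = 3420
Best pair: {North, East} with total 2880.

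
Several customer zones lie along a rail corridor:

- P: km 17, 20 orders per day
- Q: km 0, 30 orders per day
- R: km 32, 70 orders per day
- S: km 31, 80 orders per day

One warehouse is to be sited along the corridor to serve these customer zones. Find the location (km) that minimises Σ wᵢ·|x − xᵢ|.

x = 31

For a sum of weighted absolute distances on a line, the optimum is the weighted median (not the mean). Total weight W = 200; half-weight = 100.
Sort by position and accumulate weight:
  km 0 (Q, w=30) → cum 30
  km 17 (P, w=20) → cum 50
  km 31 (S, w=80) → cum 130  ≥ 100 → median here
  km 32 (R, w=70) → cum 200
Optimal location: km 31.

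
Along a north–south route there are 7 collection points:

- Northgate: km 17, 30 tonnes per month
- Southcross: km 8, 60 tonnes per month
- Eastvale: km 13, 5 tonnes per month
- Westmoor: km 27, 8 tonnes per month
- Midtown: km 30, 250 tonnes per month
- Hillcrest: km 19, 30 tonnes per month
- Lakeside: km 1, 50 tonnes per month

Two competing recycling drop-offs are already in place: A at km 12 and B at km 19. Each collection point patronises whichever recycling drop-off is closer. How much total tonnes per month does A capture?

The indifferent point is the midpoint (12+19)/2 = 15.5; collection points left of it (closer to A at 12) go to A, those right go to B.
  Lakeside at 1 (w=50) → A
  Southcross at 8 (w=60) → A
  Eastvale at 13 (w=5) → A
  Northgate at 17 (w=30) → B
  Hillcrest at 19 (w=30) → B
  Westmoor at 27 (w=8) → B
  Midtown at 30 (w=250) → B
A captures 115; B captures 318.

115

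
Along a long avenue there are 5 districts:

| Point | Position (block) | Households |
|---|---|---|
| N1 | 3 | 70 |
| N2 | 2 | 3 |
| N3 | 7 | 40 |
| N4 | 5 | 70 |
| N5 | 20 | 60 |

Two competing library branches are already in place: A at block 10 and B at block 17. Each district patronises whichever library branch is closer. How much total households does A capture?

The indifferent point is the midpoint (10+17)/2 = 13.5; districts left of it (closer to A at 10) go to A, those right go to B.
  N2 at 2 (w=3) → A
  N1 at 3 (w=70) → A
  N4 at 5 (w=70) → A
  N3 at 7 (w=40) → A
  N5 at 20 (w=60) → B
A captures 183; B captures 60.

183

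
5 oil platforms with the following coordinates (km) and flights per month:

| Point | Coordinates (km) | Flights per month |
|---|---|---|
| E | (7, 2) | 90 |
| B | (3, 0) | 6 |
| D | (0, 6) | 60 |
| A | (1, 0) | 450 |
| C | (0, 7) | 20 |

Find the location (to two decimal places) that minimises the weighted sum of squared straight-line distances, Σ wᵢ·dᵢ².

The minimiser of Σwᵢ‖p−pᵢ‖² is the weighted centroid p* = (Σwᵢpᵢ)/(Σwᵢ).
Σwᵢ = 626.
Σwᵢxᵢ = 90·7 + 6·3 + 60·0 + 450·1 + 20·0 = 1098.
Σwᵢyᵢ = 90·2 + 6·0 + 60·6 + 450·0 + 20·7 = 680.
x* = 1098/626 = 1.75, y* = 680/626 = 1.09.

(1.75, 1.09)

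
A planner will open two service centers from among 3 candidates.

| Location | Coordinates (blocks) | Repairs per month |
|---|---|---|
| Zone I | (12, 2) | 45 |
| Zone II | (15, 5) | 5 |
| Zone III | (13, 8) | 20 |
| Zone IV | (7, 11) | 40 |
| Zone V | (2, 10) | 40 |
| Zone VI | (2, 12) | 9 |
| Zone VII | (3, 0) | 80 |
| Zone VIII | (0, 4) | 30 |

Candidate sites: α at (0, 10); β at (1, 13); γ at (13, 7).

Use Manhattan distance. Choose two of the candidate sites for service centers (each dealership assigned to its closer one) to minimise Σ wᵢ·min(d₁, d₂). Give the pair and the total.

Evaluate every pair (each demand assigned to the nearer of the two):
  {α, γ}: total = 1966
  {β, γ}: total = 2308
  {α, β}: total = 2938
Best pair: {α, γ} with total 1966.

{α, γ}, total 1966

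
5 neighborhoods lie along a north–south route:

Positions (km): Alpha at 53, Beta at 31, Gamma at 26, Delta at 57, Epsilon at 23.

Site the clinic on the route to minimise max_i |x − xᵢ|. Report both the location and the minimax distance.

location 40, max distance 17

The 1-center on a line is the midpoint of the two extreme points: leftmost at 23, rightmost at 57.
Optimal location = (23 + 57)/2 = 40; maximum distance = (57 − 23)/2 = 17.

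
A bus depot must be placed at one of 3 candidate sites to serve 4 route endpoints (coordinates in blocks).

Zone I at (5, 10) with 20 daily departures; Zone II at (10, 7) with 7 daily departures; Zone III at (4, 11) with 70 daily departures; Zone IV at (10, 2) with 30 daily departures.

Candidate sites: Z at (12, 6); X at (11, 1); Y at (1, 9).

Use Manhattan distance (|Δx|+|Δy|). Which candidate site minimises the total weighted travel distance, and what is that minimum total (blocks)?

Y, total 1007 blocks

Total weighted distance at each candidate:
  Z (12, 6): total = 1331
  X (11, 1): total = 1599
  Y (1, 9): total = 1007
Minimum is at Y with total 1007 blocks.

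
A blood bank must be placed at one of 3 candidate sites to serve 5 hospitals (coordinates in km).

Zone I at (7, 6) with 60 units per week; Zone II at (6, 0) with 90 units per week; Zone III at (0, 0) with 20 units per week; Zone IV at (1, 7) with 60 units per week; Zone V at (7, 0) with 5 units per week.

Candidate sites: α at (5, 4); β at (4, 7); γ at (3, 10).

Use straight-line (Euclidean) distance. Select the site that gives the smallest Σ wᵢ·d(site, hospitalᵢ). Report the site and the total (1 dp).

Total weighted distance at each candidate:
  α (5, 4): total = 991.2
  β (4, 7): total = 1224.3
  γ (3, 10): total = 1758.0
Minimum is at α with total 991.2 km.

α, total 991.2 km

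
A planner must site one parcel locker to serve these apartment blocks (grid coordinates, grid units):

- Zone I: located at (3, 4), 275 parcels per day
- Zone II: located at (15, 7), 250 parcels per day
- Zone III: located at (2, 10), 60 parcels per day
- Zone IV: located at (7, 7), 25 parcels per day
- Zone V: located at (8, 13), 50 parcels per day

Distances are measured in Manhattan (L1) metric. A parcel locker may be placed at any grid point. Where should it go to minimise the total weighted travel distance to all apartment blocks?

(3, 7)

Manhattan distance separates: Σwᵢ(|x−xᵢ|+|y−yᵢ|) = Σwᵢ|x−xᵢ| + Σwᵢ|y−yᵢ|, so x and y are optimised independently as 1-D weighted medians.
Total weight W = 660; half = 330.
x-coordinate, sorted with cumulative weight:
  x=2 (Zone III, w=60) cum 60
  x=3 (Zone I, w=275) cum 335  ← median
  x=7 (Zone IV, w=25) cum 360
  x=8 (Zone V, w=50) cum 410
  x=15 (Zone II, w=250) cum 660
⇒ x* = 3
y-coordinate, sorted with cumulative weight:
  y=4 (Zone I, w=275) cum 275
  y=7 (Zone II, w=250) cum 525  ← median
  y=7 (Zone IV, w=25) cum 550
  y=10 (Zone III, w=60) cum 610
  y=13 (Zone V, w=50) cum 660
⇒ y* = 7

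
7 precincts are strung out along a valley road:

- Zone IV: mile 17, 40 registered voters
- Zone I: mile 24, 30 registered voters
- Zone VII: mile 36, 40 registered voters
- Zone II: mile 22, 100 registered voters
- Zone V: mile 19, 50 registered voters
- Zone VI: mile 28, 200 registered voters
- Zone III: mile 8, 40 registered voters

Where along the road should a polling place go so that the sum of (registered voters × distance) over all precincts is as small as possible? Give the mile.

x = 24

For a sum of weighted absolute distances on a line, the optimum is the weighted median (not the mean). Total weight W = 500; half-weight = 250.
Sort by position and accumulate weight:
  mile 8 (Zone III, w=40) → cum 40
  mile 17 (Zone IV, w=40) → cum 80
  mile 19 (Zone V, w=50) → cum 130
  mile 22 (Zone II, w=100) → cum 230
  mile 24 (Zone I, w=30) → cum 260  ≥ 250 → median here
  mile 28 (Zone VI, w=200) → cum 460
  mile 36 (Zone VII, w=40) → cum 500
Optimal location: mile 24.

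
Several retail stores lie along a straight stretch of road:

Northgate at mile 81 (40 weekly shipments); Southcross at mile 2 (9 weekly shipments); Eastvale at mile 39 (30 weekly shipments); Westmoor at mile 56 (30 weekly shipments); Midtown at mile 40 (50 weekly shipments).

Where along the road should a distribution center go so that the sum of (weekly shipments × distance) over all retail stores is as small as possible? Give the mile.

x = 40

For a sum of weighted absolute distances on a line, the optimum is the weighted median (not the mean). Total weight W = 159; half-weight = 79.5.
Sort by position and accumulate weight:
  mile 2 (Southcross, w=9) → cum 9
  mile 39 (Eastvale, w=30) → cum 39
  mile 40 (Midtown, w=50) → cum 89  ≥ 79.5 → median here
  mile 56 (Westmoor, w=30) → cum 119
  mile 81 (Northgate, w=40) → cum 159
Optimal location: mile 40.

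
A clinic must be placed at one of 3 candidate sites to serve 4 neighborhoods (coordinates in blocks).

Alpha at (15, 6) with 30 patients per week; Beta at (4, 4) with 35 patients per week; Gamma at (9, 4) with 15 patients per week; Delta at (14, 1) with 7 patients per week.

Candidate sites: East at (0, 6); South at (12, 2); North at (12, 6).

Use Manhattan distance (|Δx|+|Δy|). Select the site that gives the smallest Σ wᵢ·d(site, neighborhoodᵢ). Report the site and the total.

Total weighted distance at each candidate:
  East (0, 6): total = 958
  South (12, 2): total = 656
  North (12, 6): total = 564
Minimum is at North with total 564 blocks.

North, total 564 blocks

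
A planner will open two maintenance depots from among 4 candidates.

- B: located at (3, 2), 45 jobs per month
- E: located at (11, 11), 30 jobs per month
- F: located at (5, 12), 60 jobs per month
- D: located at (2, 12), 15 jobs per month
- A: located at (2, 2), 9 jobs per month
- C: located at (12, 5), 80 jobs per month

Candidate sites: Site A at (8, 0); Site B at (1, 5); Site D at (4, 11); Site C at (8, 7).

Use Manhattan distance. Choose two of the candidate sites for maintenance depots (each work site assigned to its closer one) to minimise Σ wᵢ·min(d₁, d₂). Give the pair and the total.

Evaluate every pair (each demand assigned to the nearer of the two):
  {Site D, Site C}: total = 1404
  {Site A, Site D}: total = 1482
  {Site B, Site D}: total = 1516
  {Site B, Site C}: total = 1551
  {Site A, Site C}: total = 1722
  {Site A, Site B}: total = 2181
Best pair: {Site D, Site C} with total 1404.

{Site D, Site C}, total 1404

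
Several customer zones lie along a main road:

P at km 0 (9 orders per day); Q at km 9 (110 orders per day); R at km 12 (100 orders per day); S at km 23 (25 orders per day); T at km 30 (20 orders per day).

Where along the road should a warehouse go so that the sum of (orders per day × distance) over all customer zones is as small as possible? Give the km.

For a sum of weighted absolute distances on a line, the optimum is the weighted median (not the mean). Total weight W = 264; half-weight = 132.
Sort by position and accumulate weight:
  km 0 (P, w=9) → cum 9
  km 9 (Q, w=110) → cum 119
  km 12 (R, w=100) → cum 219  ≥ 132 → median here
  km 23 (S, w=25) → cum 244
  km 30 (T, w=20) → cum 264
Optimal location: km 12.

x = 12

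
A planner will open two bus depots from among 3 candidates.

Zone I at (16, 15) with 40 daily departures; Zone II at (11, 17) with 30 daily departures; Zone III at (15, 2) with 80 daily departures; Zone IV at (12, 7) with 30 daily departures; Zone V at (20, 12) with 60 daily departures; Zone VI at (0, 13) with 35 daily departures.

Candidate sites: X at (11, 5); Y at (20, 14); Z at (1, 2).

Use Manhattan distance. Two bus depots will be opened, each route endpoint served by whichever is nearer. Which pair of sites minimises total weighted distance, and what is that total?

Evaluate every pair (each demand assigned to the nearer of the two):
  {X, Y}: total = 1995
  {Y, Z}: total = 2670
  {X, Z}: total = 2990
Best pair: {X, Y} with total 1995.

{X, Y}, total 1995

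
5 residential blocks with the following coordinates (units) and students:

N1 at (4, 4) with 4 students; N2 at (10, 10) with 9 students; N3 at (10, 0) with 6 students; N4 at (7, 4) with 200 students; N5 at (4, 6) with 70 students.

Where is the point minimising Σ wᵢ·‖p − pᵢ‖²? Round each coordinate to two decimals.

(6.39, 4.59)

The minimiser of Σwᵢ‖p−pᵢ‖² is the weighted centroid p* = (Σwᵢpᵢ)/(Σwᵢ).
Σwᵢ = 289.
Σwᵢxᵢ = 4·4 + 9·10 + 6·10 + 200·7 + 70·4 = 1846.
Σwᵢyᵢ = 4·4 + 9·10 + 6·0 + 200·4 + 70·6 = 1326.
x* = 1846/289 = 6.39, y* = 1326/289 = 4.59.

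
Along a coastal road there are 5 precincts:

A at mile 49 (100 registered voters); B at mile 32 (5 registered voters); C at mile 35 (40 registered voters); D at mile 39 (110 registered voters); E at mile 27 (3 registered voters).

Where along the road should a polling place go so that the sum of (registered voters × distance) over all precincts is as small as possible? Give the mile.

x = 39

For a sum of weighted absolute distances on a line, the optimum is the weighted median (not the mean). Total weight W = 258; half-weight = 129.
Sort by position and accumulate weight:
  mile 27 (E, w=3) → cum 3
  mile 32 (B, w=5) → cum 8
  mile 35 (C, w=40) → cum 48
  mile 39 (D, w=110) → cum 158  ≥ 129 → median here
  mile 49 (A, w=100) → cum 258
Optimal location: mile 39.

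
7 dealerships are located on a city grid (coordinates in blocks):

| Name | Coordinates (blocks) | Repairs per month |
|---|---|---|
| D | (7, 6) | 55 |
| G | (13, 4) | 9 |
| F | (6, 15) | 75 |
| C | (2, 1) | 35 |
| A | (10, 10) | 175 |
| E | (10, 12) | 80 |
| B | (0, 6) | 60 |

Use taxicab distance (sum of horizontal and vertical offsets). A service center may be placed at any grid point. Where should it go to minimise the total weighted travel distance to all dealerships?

(10, 10)

Manhattan distance separates: Σwᵢ(|x−xᵢ|+|y−yᵢ|) = Σwᵢ|x−xᵢ| + Σwᵢ|y−yᵢ|, so x and y are optimised independently as 1-D weighted medians.
Total weight W = 489; half = 244.5.
x-coordinate, sorted with cumulative weight:
  x=0 (B, w=60) cum 60
  x=2 (C, w=35) cum 95
  x=6 (F, w=75) cum 170
  x=7 (D, w=55) cum 225
  x=10 (A, w=175) cum 400  ← median
  x=10 (E, w=80) cum 480
  x=13 (G, w=9) cum 489
⇒ x* = 10
y-coordinate, sorted with cumulative weight:
  y=1 (C, w=35) cum 35
  y=4 (G, w=9) cum 44
  y=6 (D, w=55) cum 99
  y=6 (B, w=60) cum 159
  y=10 (A, w=175) cum 334  ← median
  y=12 (E, w=80) cum 414
  y=15 (F, w=75) cum 489
⇒ y* = 10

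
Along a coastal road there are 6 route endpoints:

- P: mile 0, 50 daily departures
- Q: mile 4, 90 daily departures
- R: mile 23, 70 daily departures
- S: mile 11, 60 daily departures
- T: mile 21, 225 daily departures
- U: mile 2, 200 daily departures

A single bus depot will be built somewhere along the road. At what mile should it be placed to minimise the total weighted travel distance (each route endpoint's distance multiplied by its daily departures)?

x = 11

For a sum of weighted absolute distances on a line, the optimum is the weighted median (not the mean). Total weight W = 695; half-weight = 347.5.
Sort by position and accumulate weight:
  mile 0 (P, w=50) → cum 50
  mile 2 (U, w=200) → cum 250
  mile 4 (Q, w=90) → cum 340
  mile 11 (S, w=60) → cum 400  ≥ 347.5 → median here
  mile 21 (T, w=225) → cum 625
  mile 23 (R, w=70) → cum 695
Optimal location: mile 11.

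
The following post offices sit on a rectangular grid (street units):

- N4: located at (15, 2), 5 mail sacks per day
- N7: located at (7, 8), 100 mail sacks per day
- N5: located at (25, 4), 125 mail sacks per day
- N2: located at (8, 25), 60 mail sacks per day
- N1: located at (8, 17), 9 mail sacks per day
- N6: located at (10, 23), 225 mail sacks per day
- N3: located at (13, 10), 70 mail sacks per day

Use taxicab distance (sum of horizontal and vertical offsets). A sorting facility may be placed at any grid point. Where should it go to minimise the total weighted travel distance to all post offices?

Manhattan distance separates: Σwᵢ(|x−xᵢ|+|y−yᵢ|) = Σwᵢ|x−xᵢ| + Σwᵢ|y−yᵢ|, so x and y are optimised independently as 1-D weighted medians.
Total weight W = 594; half = 297.
x-coordinate, sorted with cumulative weight:
  x=7 (N7, w=100) cum 100
  x=8 (N2, w=60) cum 160
  x=8 (N1, w=9) cum 169
  x=10 (N6, w=225) cum 394  ← median
  x=13 (N3, w=70) cum 464
  x=15 (N4, w=5) cum 469
  x=25 (N5, w=125) cum 594
⇒ x* = 10
y-coordinate, sorted with cumulative weight:
  y=2 (N4, w=5) cum 5
  y=4 (N5, w=125) cum 130
  y=8 (N7, w=100) cum 230
  y=10 (N3, w=70) cum 300  ← median
  y=17 (N1, w=9) cum 309
  y=23 (N6, w=225) cum 534
  y=25 (N2, w=60) cum 594
⇒ y* = 10

(10, 10)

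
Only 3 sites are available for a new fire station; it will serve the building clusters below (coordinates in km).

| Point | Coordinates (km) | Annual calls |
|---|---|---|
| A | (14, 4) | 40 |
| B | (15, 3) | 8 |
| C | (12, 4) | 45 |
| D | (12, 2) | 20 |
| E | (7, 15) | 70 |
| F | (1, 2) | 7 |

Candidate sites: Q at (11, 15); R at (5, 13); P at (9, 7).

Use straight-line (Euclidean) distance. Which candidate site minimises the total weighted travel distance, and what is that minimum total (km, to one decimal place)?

Total weighted distance at each candidate:
  Q (11, 15): total = 1709.9
  R (5, 13): total = 1676.0
  P (9, 7): total = 1241.7
Minimum is at P with total 1241.7 km.

P, total 1241.7 km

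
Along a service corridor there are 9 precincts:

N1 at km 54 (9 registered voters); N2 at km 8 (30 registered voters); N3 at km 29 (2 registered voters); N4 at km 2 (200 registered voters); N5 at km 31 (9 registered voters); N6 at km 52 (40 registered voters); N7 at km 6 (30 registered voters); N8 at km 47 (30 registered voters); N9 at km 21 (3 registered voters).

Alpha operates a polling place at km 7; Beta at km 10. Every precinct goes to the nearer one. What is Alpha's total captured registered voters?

260

The indifferent point is the midpoint (7+10)/2 = 8.5; precincts left of it (closer to Alpha at 7) go to Alpha, those right go to Beta.
  N4 at 2 (w=200) → Alpha
  N7 at 6 (w=30) → Alpha
  N2 at 8 (w=30) → Alpha
  N9 at 21 (w=3) → Beta
  N3 at 29 (w=2) → Beta
  N5 at 31 (w=9) → Beta
  N8 at 47 (w=30) → Beta
  N6 at 52 (w=40) → Beta
  N1 at 54 (w=9) → Beta
Alpha captures 260; Beta captures 93.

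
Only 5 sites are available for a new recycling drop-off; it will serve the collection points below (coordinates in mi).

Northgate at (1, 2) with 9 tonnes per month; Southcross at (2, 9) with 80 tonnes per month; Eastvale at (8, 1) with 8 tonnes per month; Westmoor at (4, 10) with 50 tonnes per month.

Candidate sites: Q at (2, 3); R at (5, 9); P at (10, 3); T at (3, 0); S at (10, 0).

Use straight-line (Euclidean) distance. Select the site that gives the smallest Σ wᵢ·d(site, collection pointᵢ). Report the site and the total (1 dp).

Total weighted distance at each candidate:
  Q (2, 3): total = 907.3
  R (5, 9): total = 451.6
  P (10, 3): total = 1365.1
  T (3, 0): total = 1293.2
  S (10, 0): total = 1647.3
Minimum is at R with total 451.6 mi.

R, total 451.6 mi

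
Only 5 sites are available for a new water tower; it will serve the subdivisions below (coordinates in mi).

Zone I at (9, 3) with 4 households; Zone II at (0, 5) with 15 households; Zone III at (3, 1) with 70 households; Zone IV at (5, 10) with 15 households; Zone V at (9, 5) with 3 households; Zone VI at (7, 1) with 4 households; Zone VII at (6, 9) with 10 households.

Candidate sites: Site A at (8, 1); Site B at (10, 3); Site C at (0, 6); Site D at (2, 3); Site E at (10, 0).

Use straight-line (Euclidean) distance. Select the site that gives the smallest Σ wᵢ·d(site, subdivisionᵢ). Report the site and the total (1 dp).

Site D, total 456.7 mi

Total weighted distance at each candidate:
  Site A (8, 1): total = 734.2
  Site B (10, 3): total = 888.9
  Site C (0, 6): total = 685.8
  Site D (2, 3): total = 456.7
  Site E (10, 0): total = 969.5
Minimum is at Site D with total 456.7 mi.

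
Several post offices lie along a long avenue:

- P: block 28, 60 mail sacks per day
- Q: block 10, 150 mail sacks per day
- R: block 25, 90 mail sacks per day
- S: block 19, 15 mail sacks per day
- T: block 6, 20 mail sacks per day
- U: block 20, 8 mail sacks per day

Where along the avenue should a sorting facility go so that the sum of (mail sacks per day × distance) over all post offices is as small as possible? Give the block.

x = 19

For a sum of weighted absolute distances on a line, the optimum is the weighted median (not the mean). Total weight W = 343; half-weight = 171.5.
Sort by position and accumulate weight:
  block 6 (T, w=20) → cum 20
  block 10 (Q, w=150) → cum 170
  block 19 (S, w=15) → cum 185  ≥ 171.5 → median here
  block 20 (U, w=8) → cum 193
  block 25 (R, w=90) → cum 283
  block 28 (P, w=60) → cum 343
Optimal location: block 19.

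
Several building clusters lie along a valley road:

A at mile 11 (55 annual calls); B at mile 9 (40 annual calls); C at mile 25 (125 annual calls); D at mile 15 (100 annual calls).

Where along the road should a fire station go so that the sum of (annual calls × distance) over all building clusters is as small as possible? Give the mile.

For a sum of weighted absolute distances on a line, the optimum is the weighted median (not the mean). Total weight W = 320; half-weight = 160.
Sort by position and accumulate weight:
  mile 9 (B, w=40) → cum 40
  mile 11 (A, w=55) → cum 95
  mile 15 (D, w=100) → cum 195  ≥ 160 → median here
  mile 25 (C, w=125) → cum 320
Optimal location: mile 15.

x = 15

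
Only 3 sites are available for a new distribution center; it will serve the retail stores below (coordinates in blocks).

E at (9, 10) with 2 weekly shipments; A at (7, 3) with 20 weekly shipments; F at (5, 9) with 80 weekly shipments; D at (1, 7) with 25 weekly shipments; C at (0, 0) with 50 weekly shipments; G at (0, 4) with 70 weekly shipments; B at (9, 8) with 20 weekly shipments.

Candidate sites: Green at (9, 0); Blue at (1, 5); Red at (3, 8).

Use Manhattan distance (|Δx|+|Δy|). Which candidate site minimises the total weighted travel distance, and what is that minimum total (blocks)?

Total weighted distance at each candidate:
  Green (9, 0): total = 3055
  Blue (1, 5): total = 1536
  Red (3, 8): total = 1671
Minimum is at Blue with total 1536 blocks.

Blue, total 1536 blocks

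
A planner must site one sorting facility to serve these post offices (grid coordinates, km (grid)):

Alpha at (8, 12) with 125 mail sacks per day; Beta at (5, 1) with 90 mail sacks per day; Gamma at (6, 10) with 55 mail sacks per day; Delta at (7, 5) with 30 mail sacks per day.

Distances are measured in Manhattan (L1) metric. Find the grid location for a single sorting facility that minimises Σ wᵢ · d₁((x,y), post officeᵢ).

Manhattan distance separates: Σwᵢ(|x−xᵢ|+|y−yᵢ|) = Σwᵢ|x−xᵢ| + Σwᵢ|y−yᵢ|, so x and y are optimised independently as 1-D weighted medians.
Total weight W = 300; half = 150.
x-coordinate, sorted with cumulative weight:
  x=5 (Beta, w=90) cum 90
  x=6 (Gamma, w=55) cum 145
  x=7 (Delta, w=30) cum 175  ← median
  x=8 (Alpha, w=125) cum 300
⇒ x* = 7
y-coordinate, sorted with cumulative weight:
  y=1 (Beta, w=90) cum 90
  y=5 (Delta, w=30) cum 120
  y=10 (Gamma, w=55) cum 175  ← median
  y=12 (Alpha, w=125) cum 300
⇒ y* = 10

(7, 10)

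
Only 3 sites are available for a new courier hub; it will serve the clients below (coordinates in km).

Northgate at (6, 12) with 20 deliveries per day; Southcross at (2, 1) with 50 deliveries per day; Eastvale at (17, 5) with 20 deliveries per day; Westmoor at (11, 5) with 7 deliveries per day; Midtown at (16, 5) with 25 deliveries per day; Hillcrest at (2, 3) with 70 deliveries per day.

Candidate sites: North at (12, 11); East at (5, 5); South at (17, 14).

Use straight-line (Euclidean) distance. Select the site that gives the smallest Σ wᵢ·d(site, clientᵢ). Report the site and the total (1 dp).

East, total 1200.8 km

Total weighted distance at each candidate:
  North (12, 11): total = 2104.3
  East (5, 5): total = 1200.8
  South (17, 14): total = 3000.3
Minimum is at East with total 1200.8 km.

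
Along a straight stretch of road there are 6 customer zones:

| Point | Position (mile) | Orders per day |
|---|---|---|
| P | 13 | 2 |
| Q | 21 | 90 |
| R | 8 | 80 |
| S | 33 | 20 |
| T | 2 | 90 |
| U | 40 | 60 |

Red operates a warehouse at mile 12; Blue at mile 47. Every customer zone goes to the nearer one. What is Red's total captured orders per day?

The indifferent point is the midpoint (12+47)/2 = 29.5; customer zones left of it (closer to Red at 12) go to Red, those right go to Blue.
  T at 2 (w=90) → Red
  R at 8 (w=80) → Red
  P at 13 (w=2) → Red
  Q at 21 (w=90) → Red
  S at 33 (w=20) → Blue
  U at 40 (w=60) → Blue
Red captures 262; Blue captures 80.

262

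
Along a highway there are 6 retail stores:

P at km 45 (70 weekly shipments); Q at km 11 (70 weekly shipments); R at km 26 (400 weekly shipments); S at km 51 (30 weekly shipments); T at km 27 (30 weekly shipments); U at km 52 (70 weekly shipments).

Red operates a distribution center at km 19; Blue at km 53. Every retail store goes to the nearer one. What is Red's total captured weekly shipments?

The indifferent point is the midpoint (19+53)/2 = 36; retail stores left of it (closer to Red at 19) go to Red, those right go to Blue.
  Q at 11 (w=70) → Red
  R at 26 (w=400) → Red
  T at 27 (w=30) → Red
  P at 45 (w=70) → Blue
  S at 51 (w=30) → Blue
  U at 52 (w=70) → Blue
Red captures 500; Blue captures 170.

500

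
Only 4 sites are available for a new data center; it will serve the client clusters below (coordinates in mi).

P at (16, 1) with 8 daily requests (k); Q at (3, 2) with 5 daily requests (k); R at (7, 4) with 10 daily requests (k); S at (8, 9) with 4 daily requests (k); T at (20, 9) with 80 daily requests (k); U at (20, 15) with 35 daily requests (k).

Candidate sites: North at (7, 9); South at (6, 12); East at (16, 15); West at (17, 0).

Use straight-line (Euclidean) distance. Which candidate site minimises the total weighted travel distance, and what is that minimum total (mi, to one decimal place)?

East, total 1102.9 mi

Total weighted distance at each candidate:
  North (7, 9): total = 1731.8
  South (6, 12): total = 1912.7
  East (16, 15): total = 1102.9
  West (17, 0): total = 1535.0
Minimum is at East with total 1102.9 mi.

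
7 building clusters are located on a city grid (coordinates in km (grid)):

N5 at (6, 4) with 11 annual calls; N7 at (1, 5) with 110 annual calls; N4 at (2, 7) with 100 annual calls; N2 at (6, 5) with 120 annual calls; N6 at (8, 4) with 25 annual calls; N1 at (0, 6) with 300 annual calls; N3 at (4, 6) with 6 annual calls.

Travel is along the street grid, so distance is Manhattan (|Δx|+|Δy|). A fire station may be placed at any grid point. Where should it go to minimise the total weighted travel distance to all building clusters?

Manhattan distance separates: Σwᵢ(|x−xᵢ|+|y−yᵢ|) = Σwᵢ|x−xᵢ| + Σwᵢ|y−yᵢ|, so x and y are optimised independently as 1-D weighted medians.
Total weight W = 672; half = 336.
x-coordinate, sorted with cumulative weight:
  x=0 (N1, w=300) cum 300
  x=1 (N7, w=110) cum 410  ← median
  x=2 (N4, w=100) cum 510
  x=4 (N3, w=6) cum 516
  x=6 (N5, w=11) cum 527
  x=6 (N2, w=120) cum 647
  x=8 (N6, w=25) cum 672
⇒ x* = 1
y-coordinate, sorted with cumulative weight:
  y=4 (N5, w=11) cum 11
  y=4 (N6, w=25) cum 36
  y=5 (N7, w=110) cum 146
  y=5 (N2, w=120) cum 266
  y=6 (N1, w=300) cum 566  ← median
  y=6 (N3, w=6) cum 572
  y=7 (N4, w=100) cum 672
⇒ y* = 6

(1, 6)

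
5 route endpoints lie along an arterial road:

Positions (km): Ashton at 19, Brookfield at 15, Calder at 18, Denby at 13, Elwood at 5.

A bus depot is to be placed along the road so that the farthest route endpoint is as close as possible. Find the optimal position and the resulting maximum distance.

The 1-center on a line is the midpoint of the two extreme points: leftmost at 5, rightmost at 19.
Optimal location = (5 + 19)/2 = 12; maximum distance = (19 − 5)/2 = 7.

location 12, max distance 7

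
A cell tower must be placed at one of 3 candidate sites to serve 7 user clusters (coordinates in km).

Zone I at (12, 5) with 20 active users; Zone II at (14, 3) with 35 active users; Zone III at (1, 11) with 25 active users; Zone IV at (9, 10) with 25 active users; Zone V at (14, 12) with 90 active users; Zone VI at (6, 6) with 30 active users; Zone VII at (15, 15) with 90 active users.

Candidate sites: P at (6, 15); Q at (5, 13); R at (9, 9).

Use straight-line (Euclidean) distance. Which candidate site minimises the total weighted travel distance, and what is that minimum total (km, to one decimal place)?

Total weighted distance at each candidate:
  P (6, 15): total = 2892.8
  Q (5, 13): total = 2865.2
  R (9, 9): total = 2020.3
Minimum is at R with total 2020.3 km.

R, total 2020.3 km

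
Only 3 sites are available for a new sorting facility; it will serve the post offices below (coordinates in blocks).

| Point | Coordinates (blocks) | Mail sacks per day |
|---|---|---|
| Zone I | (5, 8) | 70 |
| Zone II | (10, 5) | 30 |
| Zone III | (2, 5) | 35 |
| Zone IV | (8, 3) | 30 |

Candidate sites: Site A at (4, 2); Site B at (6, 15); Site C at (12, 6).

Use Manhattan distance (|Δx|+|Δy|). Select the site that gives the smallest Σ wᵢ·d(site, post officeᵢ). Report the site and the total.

Total weighted distance at each candidate:
  Site A (4, 2): total = 1085
  Site B (6, 15): total = 1890
  Site C (12, 6): total = 1315
Minimum is at Site A with total 1085 blocks.

Site A, total 1085 blocks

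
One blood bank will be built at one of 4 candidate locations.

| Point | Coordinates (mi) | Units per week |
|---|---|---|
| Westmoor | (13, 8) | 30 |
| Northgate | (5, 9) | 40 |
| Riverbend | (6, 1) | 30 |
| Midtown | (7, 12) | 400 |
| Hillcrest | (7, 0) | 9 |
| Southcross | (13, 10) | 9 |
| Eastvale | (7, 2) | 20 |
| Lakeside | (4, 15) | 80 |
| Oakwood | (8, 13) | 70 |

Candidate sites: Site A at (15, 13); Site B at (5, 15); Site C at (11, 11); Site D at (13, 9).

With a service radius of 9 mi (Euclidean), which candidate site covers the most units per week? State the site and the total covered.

Coverage radius r = 9 mi; a point is covered iff (Δx)²+(Δy)² ≤ 9² = 81.
  Site A (15, 13): covers {Westmoor, Midtown, Southcross, Oakwood} → 509
  Site B (5, 15): covers {Northgate, Midtown, Lakeside, Oakwood} → 590
  Site C (11, 11): covers {Westmoor, Northgate, Midtown, Southcross, Lakeside, Oakwood} → 629
  Site D (13, 9): covers {Westmoor, Northgate, Midtown, Southcross, Oakwood} → 549
Maximum coverage at Site C: 629 units per week.

Site C, covering 629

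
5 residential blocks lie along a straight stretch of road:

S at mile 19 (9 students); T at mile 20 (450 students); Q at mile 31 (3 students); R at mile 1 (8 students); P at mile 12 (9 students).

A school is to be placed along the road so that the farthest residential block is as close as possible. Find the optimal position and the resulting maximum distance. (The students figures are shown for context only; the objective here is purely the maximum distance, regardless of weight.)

The 1-center on a line is the midpoint of the two extreme points: leftmost at 1, rightmost at 31.
Optimal location = (1 + 31)/2 = 16; maximum distance = (31 − 1)/2 = 15.

location 16, max distance 15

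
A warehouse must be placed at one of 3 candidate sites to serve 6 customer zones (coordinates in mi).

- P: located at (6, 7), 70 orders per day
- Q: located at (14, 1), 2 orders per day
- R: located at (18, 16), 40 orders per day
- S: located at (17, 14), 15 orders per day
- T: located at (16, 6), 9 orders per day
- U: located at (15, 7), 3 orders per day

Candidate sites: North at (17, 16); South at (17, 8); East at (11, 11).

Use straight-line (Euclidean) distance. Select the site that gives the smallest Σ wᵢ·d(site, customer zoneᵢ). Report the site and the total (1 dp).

East, total 994.4 mi

Total weighted distance at each candidate:
  North (17, 16): total = 1213.6
  South (17, 8): total = 1227.7
  East (11, 11): total = 994.4
Minimum is at East with total 994.4 mi.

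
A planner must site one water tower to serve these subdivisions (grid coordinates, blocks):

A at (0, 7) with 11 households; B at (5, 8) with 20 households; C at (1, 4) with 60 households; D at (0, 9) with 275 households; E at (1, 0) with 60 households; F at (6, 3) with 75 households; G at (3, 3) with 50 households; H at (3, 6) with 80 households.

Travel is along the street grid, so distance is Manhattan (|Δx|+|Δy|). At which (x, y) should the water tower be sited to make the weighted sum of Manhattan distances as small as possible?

(1, 6)

Manhattan distance separates: Σwᵢ(|x−xᵢ|+|y−yᵢ|) = Σwᵢ|x−xᵢ| + Σwᵢ|y−yᵢ|, so x and y are optimised independently as 1-D weighted medians.
Total weight W = 631; half = 315.5.
x-coordinate, sorted with cumulative weight:
  x=0 (A, w=11) cum 11
  x=0 (D, w=275) cum 286
  x=1 (C, w=60) cum 346  ← median
  x=1 (E, w=60) cum 406
  x=3 (G, w=50) cum 456
  x=3 (H, w=80) cum 536
  x=5 (B, w=20) cum 556
  x=6 (F, w=75) cum 631
⇒ x* = 1
y-coordinate, sorted with cumulative weight:
  y=0 (E, w=60) cum 60
  y=3 (F, w=75) cum 135
  y=3 (G, w=50) cum 185
  y=4 (C, w=60) cum 245
  y=6 (H, w=80) cum 325  ← median
  y=7 (A, w=11) cum 336
  y=8 (B, w=20) cum 356
  y=9 (D, w=275) cum 631
⇒ y* = 6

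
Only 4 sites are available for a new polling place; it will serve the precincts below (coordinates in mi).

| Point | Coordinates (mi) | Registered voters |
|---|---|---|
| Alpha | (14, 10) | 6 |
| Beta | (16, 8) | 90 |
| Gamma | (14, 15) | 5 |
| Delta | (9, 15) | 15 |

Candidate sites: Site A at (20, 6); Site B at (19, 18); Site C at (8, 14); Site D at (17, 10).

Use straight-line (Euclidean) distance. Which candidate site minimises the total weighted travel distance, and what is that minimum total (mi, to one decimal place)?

Site D, total 389.9 mi

Total weighted distance at each candidate:
  Site A (20, 6): total = 713.0
  Site B (19, 18): total = 1182.0
  Site C (8, 14): total = 994.9
  Site D (17, 10): total = 389.9
Minimum is at Site D with total 389.9 mi.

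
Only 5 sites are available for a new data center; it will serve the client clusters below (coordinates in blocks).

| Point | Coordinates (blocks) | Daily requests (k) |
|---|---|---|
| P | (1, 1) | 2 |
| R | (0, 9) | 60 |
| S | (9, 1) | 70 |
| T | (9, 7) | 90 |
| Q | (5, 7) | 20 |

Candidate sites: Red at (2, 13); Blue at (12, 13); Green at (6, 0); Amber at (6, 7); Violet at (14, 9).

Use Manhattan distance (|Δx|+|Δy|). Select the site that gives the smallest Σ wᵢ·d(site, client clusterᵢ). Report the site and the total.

Total weighted distance at each candidate:
  Red (2, 13): total = 3066
  Blue (12, 13): total = 3126
  Green (6, 0): total = 2252
  Amber (6, 7): total = 1422
  Violet (14, 9): total = 2642
Minimum is at Amber with total 1422 blocks.

Amber, total 1422 blocks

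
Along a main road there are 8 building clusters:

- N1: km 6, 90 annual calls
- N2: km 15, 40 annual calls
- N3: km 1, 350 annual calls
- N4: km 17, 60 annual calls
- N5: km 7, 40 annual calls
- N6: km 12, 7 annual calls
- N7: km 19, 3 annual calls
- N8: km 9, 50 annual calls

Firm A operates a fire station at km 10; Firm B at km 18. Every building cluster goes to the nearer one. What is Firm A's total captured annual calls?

537

The indifferent point is the midpoint (10+18)/2 = 14; building clusters left of it (closer to Firm A at 10) go to Firm A, those right go to Firm B.
  N3 at 1 (w=350) → Firm A
  N1 at 6 (w=90) → Firm A
  N5 at 7 (w=40) → Firm A
  N8 at 9 (w=50) → Firm A
  N6 at 12 (w=7) → Firm A
  N2 at 15 (w=40) → Firm B
  N4 at 17 (w=60) → Firm B
  N7 at 19 (w=3) → Firm B
Firm A captures 537; Firm B captures 103.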